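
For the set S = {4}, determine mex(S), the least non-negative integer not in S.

0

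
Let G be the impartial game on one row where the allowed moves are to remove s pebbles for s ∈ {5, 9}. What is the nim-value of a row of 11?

Grundy values for subtraction set {5, 9}:
g(0) = mex{} = 0
g(1) = mex{} = 0
g(2) = mex{} = 0
g(3) = mex{} = 0
g(4) = mex{} = 0
g(5) = mex{0} = 1
g(6) = mex{0} = 1
g(7) = mex{0} = 1
g(8) = mex{0} = 1
g(9) = mex{0} = 1
g(10) = mex{0,1} = 2
g(11) = mex{0,1} = 2
So g(11) = 2.

2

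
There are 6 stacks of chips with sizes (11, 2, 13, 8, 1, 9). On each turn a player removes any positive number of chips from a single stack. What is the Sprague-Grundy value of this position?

4

Write each in binary and XOR column by column:
  1011  (11)
  0010  (2)
  1101  (13)
  1000  (8)
  0001  (1)
  1001  (9)
  ----
  0100  (4)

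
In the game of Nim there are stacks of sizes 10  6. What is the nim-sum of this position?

12

In binary:
  1010  (10)
  0110  (6)
  ----
  1100  (12)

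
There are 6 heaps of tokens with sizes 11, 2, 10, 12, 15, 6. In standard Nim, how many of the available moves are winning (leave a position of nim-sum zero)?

Compute the nim-sum pairwise:
11 XOR 2 = 9
9 XOR 10 = 3
3 XOR 12 = 15
15 XOR 15 = 0
0 XOR 6 = 6
The overall nim-sum is X = 6. A heap of size p has a winning move iff p XOR X < p (reduce it to p XOR X).
  11: 11 XOR 6 = 13 ≥ 11 — no move.
  2: 2 XOR 6 = 4 ≥ 2 — no move.
  10: 10 XOR 6 = 12 ≥ 10 — no move.
  12: 12 XOR 6 = 10 < 12 — winning move (to 10).
  15: 15 XOR 6 = 9 < 15 — winning move (to 9).
  6: 6 XOR 6 = 0 < 6 — winning move (to 0).
That gives 3 winning moves.

3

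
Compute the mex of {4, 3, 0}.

1

0 is in the set but 1 is not, so the mex is 1.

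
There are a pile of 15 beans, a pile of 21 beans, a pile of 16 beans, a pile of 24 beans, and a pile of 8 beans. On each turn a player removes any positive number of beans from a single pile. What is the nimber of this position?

26

Compute the nim-sum pairwise:
15 ⊕ 21 = 26
26 ⊕ 16 = 10
10 ⊕ 24 = 18
18 ⊕ 8 = 26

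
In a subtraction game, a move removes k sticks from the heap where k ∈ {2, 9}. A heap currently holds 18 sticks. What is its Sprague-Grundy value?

Compute g(0), g(1), … for moves {2, 9}:
k:     0  1  2  3  4  5  6  7  8  9 10 11 12 13 14 15 16 17 18
g(k):  0  0  1  1  0  0  1  1  0  2  1  0  0  1  1  0  0  1  1
So g(18) = 1.

1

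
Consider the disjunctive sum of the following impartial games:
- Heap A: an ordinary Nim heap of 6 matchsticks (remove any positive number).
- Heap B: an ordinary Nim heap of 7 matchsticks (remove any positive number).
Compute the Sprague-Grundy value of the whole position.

1

Heap A is a plain Nim heap of size 6, so its Grundy value is 6.
Heap B is a plain Nim heap of size 7, so its Grundy value is 7.
The value of a disjunctive sum is the nim-sum of the parts.
Combined value = 6 XOR 7 = 1.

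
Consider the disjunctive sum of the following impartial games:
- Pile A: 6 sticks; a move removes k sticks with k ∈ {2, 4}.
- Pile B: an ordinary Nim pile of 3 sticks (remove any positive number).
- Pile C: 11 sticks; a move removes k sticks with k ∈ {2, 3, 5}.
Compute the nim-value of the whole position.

For pile A, compute g(0), g(1), … with moves {2, 4}:
g(0) = mex{} = 0
g(1) = mex{} = 0
g(2) = mex{0} = 1
g(3) = mex{0} = 1
g(4) = mex{0,1} = 2
g(5) = mex{0,1} = 2
g(6) = mex{1,2} = 0
So g(6) = 0.
Pile B is a plain Nim pile of size 3, so its Grundy value is 3.
For pile C, compute g(0), g(1), … with moves {2, 3, 5}:
g(0) = mex{} = 0
g(1) = mex{} = 0
g(2) = mex{0} = 1
g(3) = mex{0} = 1
g(4) = mex{0,1} = 2
g(5) = mex{0,1} = 2
g(6) = mex{0,1,2} = 3
g(7) = mex{1,2} = 0
g(8) = mex{1,2,3} = 0
g(9) = mex{0,2,3} = 1
g(10) = mex{0,2} = 1
g(11) = mex{0,1,3} = 2
So g(11) = 2.
By the Sprague-Grundy theorem, the Grundy value of a sum of independent games is the XOR of the component values.
Combined value = 0 ⊕ 3 ⊕ 2 = 1.

1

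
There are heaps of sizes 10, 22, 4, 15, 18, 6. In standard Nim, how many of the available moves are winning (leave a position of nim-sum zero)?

Compute the nim-sum pairwise:
10 ⊕ 22 = 28
28 ⊕ 4 = 24
24 ⊕ 15 = 23
23 ⊕ 18 = 5
5 ⊕ 6 = 3
The overall nim-sum is X = 3. A heap of size p has a winning move iff p XOR X < p (reduce it to p XOR X).
  10: 10 XOR 3 = 9 < 10 — winning move (to 9).
  22: 22 XOR 3 = 21 < 22 — winning move (to 21).
  4: 4 XOR 3 = 7 ≥ 4 — no move.
  15: 15 XOR 3 = 12 < 15 — winning move (to 12).
  18: 18 XOR 3 = 17 < 18 — winning move (to 17).
  6: 6 XOR 3 = 5 < 6 — winning move (to 5).
That gives 5 winning moves.

5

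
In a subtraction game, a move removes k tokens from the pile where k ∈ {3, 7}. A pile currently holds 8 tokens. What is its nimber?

Grundy values for subtraction set {3, 7}:
k:     0  1  2  3  4  5  6  7  8
g(k):  0  0  0  1  1  1  0  2  2
So g(8) = 2.

2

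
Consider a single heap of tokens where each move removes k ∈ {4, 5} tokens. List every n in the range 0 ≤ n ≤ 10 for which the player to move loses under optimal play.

0, 1, 2, 3, 9, 10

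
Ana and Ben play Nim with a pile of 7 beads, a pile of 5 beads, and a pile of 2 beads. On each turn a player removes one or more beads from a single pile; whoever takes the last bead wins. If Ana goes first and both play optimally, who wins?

Bitwise XOR of the heap sizes:
  111  (7)
  101  (5)
  010  (2)
  ---
  000  (0)
The nim-sum is 0, so this is a P-position: the player to move is in a losing position under optimal play; Ana is about to move from it and so loses — Ben wins.

Ben wins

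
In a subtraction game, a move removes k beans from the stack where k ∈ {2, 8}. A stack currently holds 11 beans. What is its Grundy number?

0

Build the Grundy sequence with g(k) = mex{g(k−s) : s ∈ {2, 8}, s ≤ k}:
k:     0  1  2  3  4  5  6  7  8  9 10 11
g(k):  0  0  1  1  0  0  1  1  2  2  0  0
So g(11) = 0.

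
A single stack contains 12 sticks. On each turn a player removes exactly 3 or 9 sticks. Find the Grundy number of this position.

Grundy values for subtraction set {3, 9}:
k:     0  1  2  3  4  5  6  7  8  9 10 11 12
g(k):  0  0  0  1  1  1  0  0  0  1  1  1  0
So g(12) = 0.

0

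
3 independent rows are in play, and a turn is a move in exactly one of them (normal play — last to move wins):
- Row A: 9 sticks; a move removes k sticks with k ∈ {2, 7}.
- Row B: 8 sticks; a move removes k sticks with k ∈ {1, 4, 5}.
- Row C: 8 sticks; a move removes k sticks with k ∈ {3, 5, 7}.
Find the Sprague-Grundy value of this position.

For row A, compute g(0), g(1), … with moves {2, 7}:
g(0) = mex{} = 0
g(1) = mex{} = 0
g(2) = mex{0} = 1
g(3) = mex{0} = 1
g(4) = mex{1} = 0
g(5) = mex{1} = 0
g(6) = mex{0} = 1
g(7) = mex{0} = 1
g(8) = mex{0,1} = 2
g(9) = mex{1} = 0
So g(9) = 0.
Build the Grundy sequence for row B with g(k) = mex{g(k−s) : s ∈ {1, 4, 5}, s ≤ k}:
k:     0  1  2  3  4  5  6  7  8
g(k):  0  1  0  1  2  3  2  3  0
So g(8) = 0.
Grundy values for row C (subtraction set {3, 5, 7}):
k:     0  1  2  3  4  5  6  7  8
g(k):  0  0  0  1  1  1  2  2  2
So g(8) = 2.
The value of a disjunctive sum is the nim-sum of the parts.
Combined value = 0 ⊕ 0 ⊕ 2 = 2.

2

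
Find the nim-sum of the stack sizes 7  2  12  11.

Compute the nim-sum pairwise:
7 XOR 2 = 5
5 XOR 12 = 9
9 XOR 11 = 2

2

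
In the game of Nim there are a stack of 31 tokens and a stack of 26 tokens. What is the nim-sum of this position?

Nim-sum: 31 XOR 26 = 5.

5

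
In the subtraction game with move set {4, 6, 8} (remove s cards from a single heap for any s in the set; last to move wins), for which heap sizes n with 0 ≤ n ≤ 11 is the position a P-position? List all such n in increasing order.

0, 1, 2, 3

Grundy values for subtraction set {4, 6, 8}:
g(0) = mex{} = 0
g(1) = mex{} = 0
g(2) = mex{} = 0
g(3) = mex{} = 0
g(4) = mex{0} = 1
g(5) = mex{0} = 1
g(6) = mex{0} = 1
g(7) = mex{0} = 1
g(8) = mex{0,1} = 2
g(9) = mex{0,1} = 2
g(10) = mex{0,1} = 2
g(11) = mex{0,1} = 2
The P-positions (g = 0) in 0..11 are 0, 1, 2, 3.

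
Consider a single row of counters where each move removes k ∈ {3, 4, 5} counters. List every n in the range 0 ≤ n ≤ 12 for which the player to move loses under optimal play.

Grundy values for subtraction set {3, 4, 5}:
g(0) = mex{} = 0
g(1) = mex{} = 0
g(2) = mex{} = 0
g(3) = mex{0} = 1
g(4) = mex{0} = 1
g(5) = mex{0} = 1
g(6) = mex{0,1} = 2
g(7) = mex{0,1} = 2
g(8) = mex{1} = 0
g(9) = mex{1,2} = 0
g(10) = mex{1,2} = 0
g(11) = mex{0,2} = 1
g(12) = mex{0,2} = 1
The P-positions (g = 0) in 0..12 are 0, 1, 2, 8, 9, 10.

0, 1, 2, 8, 9, 10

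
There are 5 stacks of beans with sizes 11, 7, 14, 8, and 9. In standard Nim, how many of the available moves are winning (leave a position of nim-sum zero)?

Compute the nim-sum pairwise:
11 ^ 7 = 12
12 ^ 14 = 2
2 ^ 8 = 10
10 ^ 9 = 3
The overall nim-sum is X = 3. A stack of size p has a winning move iff p XOR X < p (reduce it to p XOR X).
  11: 11 XOR 3 = 8 < 11 — winning move (to 8).
  7: 7 XOR 3 = 4 < 7 — winning move (to 4).
  14: 14 XOR 3 = 13 < 14 — winning move (to 13).
  8: 8 XOR 3 = 11 ≥ 8 — no move.
  9: 9 XOR 3 = 10 ≥ 9 — no move.
That gives 3 winning moves.

3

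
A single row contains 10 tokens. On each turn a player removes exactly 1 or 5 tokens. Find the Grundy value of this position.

Grundy values for subtraction set {1, 5}:
g(0) = mex{} = 0
g(1) = mex{0} = 1
g(2) = mex{1} = 0
g(3) = mex{0} = 1
g(4) = mex{1} = 0
g(5) = mex{0} = 1
g(6) = mex{1} = 0
g(7) = mex{0} = 1
g(8) = mex{1} = 0
g(9) = mex{0} = 1
g(10) = mex{1} = 0
So g(10) = 0.

0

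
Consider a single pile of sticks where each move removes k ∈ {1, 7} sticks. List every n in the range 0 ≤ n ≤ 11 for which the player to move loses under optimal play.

0, 2, 4, 6, 8, 10

Grundy values for subtraction set {1, 7}:
k:     0  1  2  3  4  5  6  7  8  9 10 11
g(k):  0  1  0  1  0  1  0  1  0  1  0  1
The P-positions (g = 0) in 0..11 are 0, 2, 4, 6, 8, 10.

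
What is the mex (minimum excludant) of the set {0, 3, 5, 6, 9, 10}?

1

0 is in the set but 1 is not, so the mex is 1.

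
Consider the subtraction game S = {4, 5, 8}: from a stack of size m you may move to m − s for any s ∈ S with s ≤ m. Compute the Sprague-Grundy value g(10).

2

Grundy values for subtraction set {4, 5, 8}:
g(0) = mex{} = 0
g(1) = mex{} = 0
g(2) = mex{} = 0
g(3) = mex{} = 0
g(4) = mex{0} = 1
g(5) = mex{0} = 1
g(6) = mex{0} = 1
g(7) = mex{0} = 1
g(8) = mex{0,1} = 2
g(9) = mex{0,1} = 2
g(10) = mex{0,1} = 2
So g(10) = 2.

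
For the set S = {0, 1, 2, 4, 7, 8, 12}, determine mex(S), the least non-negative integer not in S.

3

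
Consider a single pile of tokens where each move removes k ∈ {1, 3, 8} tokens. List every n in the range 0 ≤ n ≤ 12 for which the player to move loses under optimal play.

0, 2, 4, 6, 11

Build the Grundy sequence with g(k) = mex{g(k−s) : s ∈ {1, 3, 8}, s ≤ k}:
k:     0  1  2  3  4  5  6  7  8  9 10 11 12
g(k):  0  1  0  1  0  1  0  1  2  3  2  0  1
The P-positions (g = 0) in 0..12 are 0, 2, 4, 6, 11.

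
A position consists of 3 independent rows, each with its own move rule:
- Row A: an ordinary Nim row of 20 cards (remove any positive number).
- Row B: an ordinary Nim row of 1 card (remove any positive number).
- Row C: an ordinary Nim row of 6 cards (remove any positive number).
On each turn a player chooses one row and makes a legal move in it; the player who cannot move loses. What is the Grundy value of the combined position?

19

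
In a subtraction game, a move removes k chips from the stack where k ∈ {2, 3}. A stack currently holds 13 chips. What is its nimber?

1

Build the Grundy sequence with g(k) = mex{g(k−s) : s ∈ {2, 3}, s ≤ k}:
k:     0  1  2  3  4  5  6  7  8  9 10 11 12 13
g(k):  0  0  1  1  2  0  0  1  1  2  0  0  1  1
So g(13) = 1.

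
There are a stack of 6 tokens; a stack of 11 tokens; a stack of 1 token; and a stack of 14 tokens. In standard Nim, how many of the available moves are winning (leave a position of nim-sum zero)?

In binary:
  0110  (6)
  1011  (11)
  0001  (1)
  1110  (14)
  ----
  0010  (2)
The overall nim-sum is X = 2. A stack of size p has a winning move iff p XOR X < p (reduce it to p XOR X).
  6: 6 XOR 2 = 4 < 6 — winning move (to 4).
  11: 11 XOR 2 = 9 < 11 — winning move (to 9).
  1: 1 XOR 2 = 3 ≥ 1 — no move.
  14: 14 XOR 2 = 12 < 14 — winning move (to 12).
That gives 3 winning moves.

3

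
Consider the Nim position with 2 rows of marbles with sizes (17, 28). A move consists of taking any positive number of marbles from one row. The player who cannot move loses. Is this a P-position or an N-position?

Compute the nim-sum pairwise:
17 ^ 28 = 13
The nim-sum is 13 ≠ 0, so this is an N-position: the player to move can win.

N-position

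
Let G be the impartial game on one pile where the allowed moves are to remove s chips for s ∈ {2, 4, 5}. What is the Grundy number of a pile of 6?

3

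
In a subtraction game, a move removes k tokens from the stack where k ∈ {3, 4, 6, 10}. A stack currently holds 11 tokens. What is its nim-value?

Build the Grundy sequence with g(k) = mex{g(k−s) : s ∈ {3, 4, 6, 10}, s ≤ k}:
g(0) = mex{} = 0
g(1) = mex{} = 0
g(2) = mex{} = 0
g(3) = mex{0} = 1
g(4) = mex{0} = 1
g(5) = mex{0} = 1
g(6) = mex{0,1} = 2
g(7) = mex{0,1} = 2
g(8) = mex{0,1} = 2
g(9) = mex{1,2} = 0
g(10) = mex{0,1,2} = 3
g(11) = mex{0,1,2} = 3
So g(11) = 3.

3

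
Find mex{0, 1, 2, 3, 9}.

The values 0, 1, 2, 3 are all present; 4 is the first non-negative integer missing from the set.

4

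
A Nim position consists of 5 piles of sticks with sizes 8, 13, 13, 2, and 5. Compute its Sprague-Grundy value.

Compute the nim-sum pairwise:
8 ^ 13 = 5
5 ^ 13 = 8
8 ^ 2 = 10
10 ^ 5 = 15

15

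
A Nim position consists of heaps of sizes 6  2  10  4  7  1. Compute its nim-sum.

12

Bitwise XOR of the heap sizes:
  0110  (6)
  0010  (2)
  1010  (10)
  0100  (4)
  0111  (7)
  0001  (1)
  ----
  1100  (12)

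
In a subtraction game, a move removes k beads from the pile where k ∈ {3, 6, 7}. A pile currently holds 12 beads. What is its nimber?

Compute g(0), g(1), … for moves {3, 6, 7}:
k:     0  1  2  3  4  5  6  7  8  9 10 11 12
g(k):  0  0  0  1  1  1  2  2  2  3  0  0  0
So g(12) = 0.

0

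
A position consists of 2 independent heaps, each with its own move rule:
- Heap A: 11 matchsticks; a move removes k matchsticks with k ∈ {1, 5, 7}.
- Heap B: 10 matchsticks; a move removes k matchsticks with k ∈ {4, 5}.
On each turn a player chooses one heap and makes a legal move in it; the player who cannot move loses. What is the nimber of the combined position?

1

Build the Grundy sequence for heap A with g(k) = mex{g(k−s) : s ∈ {1, 5, 7}, s ≤ k}:
k:     0  1  2  3  4  5  6  7  8  9 10 11
g(k):  0  1  0  1  0  1  0  1  0  1  0  1
So g(11) = 1.
Build the Grundy sequence for heap B with g(k) = mex{g(k−s) : s ∈ {4, 5}, s ≤ k}:
k:     0  1  2  3  4  5  6  7  8  9 10
g(k):  0  0  0  0  1  1  1  1  2  0  0
So g(10) = 0.
The value of a disjunctive sum is the nim-sum of the parts.
Combined value = 1 XOR 0 = 1.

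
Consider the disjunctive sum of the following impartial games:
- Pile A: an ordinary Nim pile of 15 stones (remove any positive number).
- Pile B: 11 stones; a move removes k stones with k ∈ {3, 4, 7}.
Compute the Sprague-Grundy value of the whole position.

Pile A is a plain Nim pile of size 15, so its Grundy value is 15.
For pile B, compute g(0), g(1), … with moves {3, 4, 7}:
g(0) = mex{} = 0
g(1) = mex{} = 0
g(2) = mex{} = 0
g(3) = mex{0} = 1
g(4) = mex{0} = 1
g(5) = mex{0} = 1
g(6) = mex{0,1} = 2
g(7) = mex{0,1} = 2
g(8) = mex{0,1} = 2
g(9) = mex{0,1,2} = 3
g(10) = mex{1,2} = 0
g(11) = mex{1,2} = 0
So g(11) = 0.
The value of a disjunctive sum is the nim-sum of the parts.
Combined value = 15 XOR 0 = 15.

15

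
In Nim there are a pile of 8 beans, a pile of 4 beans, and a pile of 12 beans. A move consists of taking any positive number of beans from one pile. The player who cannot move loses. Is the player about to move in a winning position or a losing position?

In binary:
  1000  (8)
  0100  (4)
  1100  (12)
  ----
  0000  (0)
The nim-sum is 0, so this is a P-position: the player to move is in a losing position under optimal play.

Losing position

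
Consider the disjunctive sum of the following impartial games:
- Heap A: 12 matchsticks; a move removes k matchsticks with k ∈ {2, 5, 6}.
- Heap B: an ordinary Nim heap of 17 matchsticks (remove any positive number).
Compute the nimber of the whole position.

Build the Grundy sequence for heap A with g(k) = mex{g(k−s) : s ∈ {2, 5, 6}, s ≤ k}:
g(0) = mex{} = 0
g(1) = mex{} = 0
g(2) = mex{0} = 1
g(3) = mex{0} = 1
g(4) = mex{1} = 0
g(5) = mex{0,1} = 2
g(6) = mex{0} = 1
g(7) = mex{0,1,2} = 3
g(8) = mex{1} = 0
g(9) = mex{0,1,3} = 2
g(10) = mex{0,2} = 1
g(11) = mex{1,2} = 0
g(12) = mex{1,3} = 0
So g(12) = 0.
Heap B is a plain Nim heap of size 17, so its Grundy value is 17.
The value of a disjunctive sum is the nim-sum of the parts.
Combined value = 0 ⊕ 17 = 17.

17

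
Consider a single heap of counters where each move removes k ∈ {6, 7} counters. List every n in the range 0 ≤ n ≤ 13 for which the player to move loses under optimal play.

0, 1, 2, 3, 4, 5, 13

Compute g(0), g(1), … for moves {6, 7}:
k:     0  1  2  3  4  5  6  7  8  9 10 11 12 13
g(k):  0  0  0  0  0  0  1  1  1  1  1  1  2  0
The P-positions (g = 0) in 0..13 are 0, 1, 2, 3, 4, 5, 13.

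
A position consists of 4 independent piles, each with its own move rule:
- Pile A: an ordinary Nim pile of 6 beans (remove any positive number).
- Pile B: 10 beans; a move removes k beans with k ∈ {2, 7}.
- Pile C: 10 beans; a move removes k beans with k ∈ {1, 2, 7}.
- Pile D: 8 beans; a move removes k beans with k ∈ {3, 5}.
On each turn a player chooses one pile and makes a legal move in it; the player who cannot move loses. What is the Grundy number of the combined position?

Pile A is a plain Nim pile of size 6, so its Grundy value is 6.
Build the Grundy sequence for pile B with g(k) = mex{g(k−s) : s ∈ {2, 7}, s ≤ k}:
g(0) = mex{} = 0
g(1) = mex{} = 0
g(2) = mex{0} = 1
g(3) = mex{0} = 1
g(4) = mex{1} = 0
g(5) = mex{1} = 0
g(6) = mex{0} = 1
g(7) = mex{0} = 1
g(8) = mex{0,1} = 2
g(9) = mex{1} = 0
g(10) = mex{1,2} = 0
So g(10) = 0.
Grundy values for pile C (subtraction set {1, 2, 7}):
g(0) = mex{} = 0
g(1) = mex{0} = 1
g(2) = mex{0,1} = 2
g(3) = mex{1,2} = 0
g(4) = mex{0,2} = 1
g(5) = mex{0,1} = 2
g(6) = mex{1,2} = 0
g(7) = mex{0,2} = 1
g(8) = mex{0,1} = 2
g(9) = mex{1,2} = 0
g(10) = mex{0,2} = 1
So g(10) = 1.
Build the Grundy sequence for pile D with g(k) = mex{g(k−s) : s ∈ {3, 5}, s ≤ k}:
g(0) = mex{} = 0
g(1) = mex{} = 0
g(2) = mex{} = 0
g(3) = mex{0} = 1
g(4) = mex{0} = 1
g(5) = mex{0} = 1
g(6) = mex{0,1} = 2
g(7) = mex{0,1} = 2
g(8) = mex{1} = 0
So g(8) = 0.
By the Sprague-Grundy theorem, the Grundy value of a sum of independent games is the XOR of the component values.
Combined value = 6 XOR 0 XOR 1 XOR 0 = 7.

7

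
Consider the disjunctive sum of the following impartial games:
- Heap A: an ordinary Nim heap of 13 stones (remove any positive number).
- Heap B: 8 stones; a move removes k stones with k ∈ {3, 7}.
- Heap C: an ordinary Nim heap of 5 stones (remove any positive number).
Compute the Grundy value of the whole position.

Heap A is a plain Nim heap of size 13, so its Grundy value is 13.
Build the Grundy sequence for heap B with g(k) = mex{g(k−s) : s ∈ {3, 7}, s ≤ k}:
g(0) = mex{} = 0
g(1) = mex{} = 0
g(2) = mex{} = 0
g(3) = mex{0} = 1
g(4) = mex{0} = 1
g(5) = mex{0} = 1
g(6) = mex{1} = 0
g(7) = mex{0,1} = 2
g(8) = mex{0,1} = 2
So g(8) = 2.
Heap C is a plain Nim heap of size 5, so its Grundy value is 5.
The value of a disjunctive sum is the nim-sum of the parts.
Combined value = 13 ⊕ 2 ⊕ 5 = 10.

10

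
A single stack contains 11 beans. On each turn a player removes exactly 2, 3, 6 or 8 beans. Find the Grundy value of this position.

3

Grundy values for subtraction set {2, 3, 6, 8}:
g(0) = mex{} = 0
g(1) = mex{} = 0
g(2) = mex{0} = 1
g(3) = mex{0} = 1
g(4) = mex{0,1} = 2
g(5) = mex{1} = 0
g(6) = mex{0,1,2} = 3
g(7) = mex{0,2} = 1
g(8) = mex{0,1,3} = 2
g(9) = mex{0,1,3} = 2
g(10) = mex{1,2} = 0
g(11) = mex{0,1,2} = 3
So g(11) = 3.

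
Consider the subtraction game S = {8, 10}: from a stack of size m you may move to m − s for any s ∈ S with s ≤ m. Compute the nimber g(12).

1

Build the Grundy sequence with g(k) = mex{g(k−s) : s ∈ {8, 10}, s ≤ k}:
g(0) = mex{} = 0
g(1) = mex{} = 0
g(2) = mex{} = 0
g(3) = mex{} = 0
g(4) = mex{} = 0
g(5) = mex{} = 0
g(6) = mex{} = 0
g(7) = mex{} = 0
g(8) = mex{0} = 1
g(9) = mex{0} = 1
g(10) = mex{0} = 1
g(11) = mex{0} = 1
g(12) = mex{0} = 1
So g(12) = 1.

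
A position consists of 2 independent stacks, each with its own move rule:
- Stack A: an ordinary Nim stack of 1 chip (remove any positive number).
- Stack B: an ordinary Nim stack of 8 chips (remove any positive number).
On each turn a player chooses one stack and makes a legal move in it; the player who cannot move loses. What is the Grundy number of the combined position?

Stack A is a plain Nim stack of size 1, so its Grundy value is 1.
Stack B is a plain Nim stack of size 8, so its Grundy value is 8.
The value of a disjunctive sum is the nim-sum of the parts.
Combined value = 1 XOR 8 = 9.

9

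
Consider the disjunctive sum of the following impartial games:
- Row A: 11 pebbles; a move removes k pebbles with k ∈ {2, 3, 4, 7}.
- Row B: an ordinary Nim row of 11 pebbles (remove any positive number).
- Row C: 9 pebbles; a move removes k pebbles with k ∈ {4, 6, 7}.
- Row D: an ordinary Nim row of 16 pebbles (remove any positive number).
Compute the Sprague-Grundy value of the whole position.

25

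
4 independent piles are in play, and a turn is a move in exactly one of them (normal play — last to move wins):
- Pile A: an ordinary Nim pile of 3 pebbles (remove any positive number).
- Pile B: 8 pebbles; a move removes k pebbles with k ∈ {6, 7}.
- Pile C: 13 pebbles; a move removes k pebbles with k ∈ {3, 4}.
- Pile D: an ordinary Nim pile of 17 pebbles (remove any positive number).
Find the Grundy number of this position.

Pile A is a plain Nim pile of size 3, so its Grundy value is 3.
Grundy values for pile B (subtraction set {6, 7}):
g(0) = mex{} = 0
g(1) = mex{} = 0
g(2) = mex{} = 0
g(3) = mex{} = 0
g(4) = mex{} = 0
g(5) = mex{} = 0
g(6) = mex{0} = 1
g(7) = mex{0} = 1
g(8) = mex{0} = 1
So g(8) = 1.
For pile C, compute g(0), g(1), … with moves {3, 4}:
g(0) = mex{} = 0
g(1) = mex{} = 0
g(2) = mex{} = 0
g(3) = mex{0} = 1
g(4) = mex{0} = 1
g(5) = mex{0} = 1
g(6) = mex{0,1} = 2
g(7) = mex{1} = 0
g(8) = mex{1} = 0
g(9) = mex{1,2} = 0
g(10) = mex{0,2} = 1
g(11) = mex{0} = 1
g(12) = mex{0} = 1
g(13) = mex{0,1} = 2
So g(13) = 2.
Pile D is a plain Nim pile of size 17, so its Grundy value is 17.
The value of a disjunctive sum is the nim-sum of the parts.
Combined value = 3 XOR 1 XOR 2 XOR 17 = 17.

17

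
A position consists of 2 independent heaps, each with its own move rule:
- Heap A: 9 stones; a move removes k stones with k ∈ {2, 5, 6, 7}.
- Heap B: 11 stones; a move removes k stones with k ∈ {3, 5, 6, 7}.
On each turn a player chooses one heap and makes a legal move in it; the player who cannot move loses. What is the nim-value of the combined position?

2

Build the Grundy sequence for heap A with g(k) = mex{g(k−s) : s ∈ {2, 5, 6, 7}, s ≤ k}:
g(0) = mex{} = 0
g(1) = mex{} = 0
g(2) = mex{0} = 1
g(3) = mex{0} = 1
g(4) = mex{1} = 0
g(5) = mex{0,1} = 2
g(6) = mex{0} = 1
g(7) = mex{0,1,2} = 3
g(8) = mex{0,1} = 2
g(9) = mex{0,1,3} = 2
So g(9) = 2.
Build the Grundy sequence for heap B with g(k) = mex{g(k−s) : s ∈ {3, 5, 6, 7}, s ≤ k}:
g(0) = mex{} = 0
g(1) = mex{} = 0
g(2) = mex{} = 0
g(3) = mex{0} = 1
g(4) = mex{0} = 1
g(5) = mex{0} = 1
g(6) = mex{0,1} = 2
g(7) = mex{0,1} = 2
g(8) = mex{0,1} = 2
g(9) = mex{0,1,2} = 3
g(10) = mex{1,2} = 0
g(11) = mex{1,2} = 0
So g(11) = 0.
The value of a disjunctive sum is the nim-sum of the parts.
Combined value = 2 XOR 0 = 2.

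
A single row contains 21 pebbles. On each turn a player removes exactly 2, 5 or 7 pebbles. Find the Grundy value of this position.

Build the Grundy sequence with g(k) = mex{g(k−s) : s ∈ {2, 5, 7}, s ≤ k}:
k:     0  1  2  3  4  5  6  7  8  9 10 11 12 13 14 15 16 17 18 19 20 21
g(k):  0  0  1  1  0  2  1  3  2  2  0  3  1  0  0  1  1  2  2  3  3  2
So g(21) = 2.

2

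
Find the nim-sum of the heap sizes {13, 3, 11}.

5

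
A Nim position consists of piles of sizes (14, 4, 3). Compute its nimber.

9

Compute the nim-sum pairwise:
14 ^ 4 = 10
10 ^ 3 = 9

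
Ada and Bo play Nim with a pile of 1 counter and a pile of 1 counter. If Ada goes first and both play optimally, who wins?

Bo wins

Nim-sum: 1 ^ 1 = 0.
The nim-sum is 0, so this is a P-position: the player to move is in a losing position under optimal play; Ada is about to move from it and so loses — Bo wins.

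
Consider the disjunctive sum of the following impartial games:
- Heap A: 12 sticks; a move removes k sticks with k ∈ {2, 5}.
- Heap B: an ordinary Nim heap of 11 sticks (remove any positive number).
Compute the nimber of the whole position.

Build the Grundy sequence for heap A with g(k) = mex{g(k−s) : s ∈ {2, 5}, s ≤ k}:
g(0) = mex{} = 0
g(1) = mex{} = 0
g(2) = mex{0} = 1
g(3) = mex{0} = 1
g(4) = mex{1} = 0
g(5) = mex{0,1} = 2
g(6) = mex{0} = 1
g(7) = mex{1,2} = 0
g(8) = mex{1} = 0
g(9) = mex{0} = 1
g(10) = mex{0,2} = 1
g(11) = mex{1} = 0
g(12) = mex{0,1} = 2
So g(12) = 2.
Heap B is a plain Nim heap of size 11, so its Grundy value is 11.
By the Sprague-Grundy theorem, the Grundy value of a sum of independent games is the XOR of the component values.
Combined value = 2 XOR 11 = 9.

9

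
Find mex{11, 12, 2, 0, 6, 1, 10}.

The values 0, 1, 2 are all present; 3 is the first non-negative integer missing from the set.

3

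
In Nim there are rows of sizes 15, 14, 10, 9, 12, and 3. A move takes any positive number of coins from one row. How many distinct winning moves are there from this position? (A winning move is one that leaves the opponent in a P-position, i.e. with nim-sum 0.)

Compute the nim-sum pairwise:
15 ^ 14 = 1
1 ^ 10 = 11
11 ^ 9 = 2
2 ^ 12 = 14
14 ^ 3 = 13
The overall nim-sum is X = 13. A row of size p has a winning move iff p XOR X < p (reduce it to p XOR X).
  15: 15 XOR 13 = 2 < 15 — winning move (to 2).
  14: 14 XOR 13 = 3 < 14 — winning move (to 3).
  10: 10 XOR 13 = 7 < 10 — winning move (to 7).
  9: 9 XOR 13 = 4 < 9 — winning move (to 4).
  12: 12 XOR 13 = 1 < 12 — winning move (to 1).
  3: 3 XOR 13 = 14 ≥ 3 — no move.
That gives 5 winning moves.

5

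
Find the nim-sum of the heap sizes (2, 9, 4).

15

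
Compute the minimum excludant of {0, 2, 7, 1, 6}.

The values 0, 1, 2 are all present; 3 is the first non-negative integer missing from the set.

3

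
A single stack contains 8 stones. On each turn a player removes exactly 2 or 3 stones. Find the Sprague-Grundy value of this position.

1

Build the Grundy sequence with g(k) = mex{g(k−s) : s ∈ {2, 3}, s ≤ k}:
k:     0  1  2  3  4  5  6  7  8
g(k):  0  0  1  1  2  0  0  1  1
So g(8) = 1.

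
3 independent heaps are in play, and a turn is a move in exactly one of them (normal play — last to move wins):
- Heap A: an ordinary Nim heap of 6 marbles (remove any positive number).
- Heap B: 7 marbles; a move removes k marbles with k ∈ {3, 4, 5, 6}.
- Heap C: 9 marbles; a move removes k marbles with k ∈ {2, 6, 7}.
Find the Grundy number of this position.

Heap A is a plain Nim heap of size 6, so its Grundy value is 6.
For heap B, compute g(0), g(1), … with moves {3, 4, 5, 6}:
k:     0  1  2  3  4  5  6  7
g(k):  0  0  0  1  1  1  2  2
So g(7) = 2.
Grundy values for heap C (subtraction set {2, 6, 7}):
k:     0  1  2  3  4  5  6  7  8  9
g(k):  0  0  1  1  0  0  1  1  2  0
So g(9) = 0.
The value of a disjunctive sum is the nim-sum of the parts.
Combined value = 6 ⊕ 2 ⊕ 0 = 4.

4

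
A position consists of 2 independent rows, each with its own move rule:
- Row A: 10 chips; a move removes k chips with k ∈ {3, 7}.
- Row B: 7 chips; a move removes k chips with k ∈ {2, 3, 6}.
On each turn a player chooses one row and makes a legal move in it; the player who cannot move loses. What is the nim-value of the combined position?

1

Grundy values for row A (subtraction set {3, 7}):
g(0) = mex{} = 0
g(1) = mex{} = 0
g(2) = mex{} = 0
g(3) = mex{0} = 1
g(4) = mex{0} = 1
g(5) = mex{0} = 1
g(6) = mex{1} = 0
g(7) = mex{0,1} = 2
g(8) = mex{0,1} = 2
g(9) = mex{0} = 1
g(10) = mex{1,2} = 0
So g(10) = 0.
Grundy values for row B (subtraction set {2, 3, 6}):
g(0) = mex{} = 0
g(1) = mex{} = 0
g(2) = mex{0} = 1
g(3) = mex{0} = 1
g(4) = mex{0,1} = 2
g(5) = mex{1} = 0
g(6) = mex{0,1,2} = 3
g(7) = mex{0,2} = 1
So g(7) = 1.
The value of a disjunctive sum is the nim-sum of the parts.
Combined value = 0 ⊕ 1 = 1.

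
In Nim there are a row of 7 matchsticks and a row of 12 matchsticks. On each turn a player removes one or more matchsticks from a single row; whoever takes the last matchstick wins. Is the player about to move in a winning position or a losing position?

Winning position

Write each in binary and XOR column by column:
  0111  (7)
  1100  (12)
  ----
  1011  (11)
The nim-sum is 11 ≠ 0, so this is an N-position: the player to move can win.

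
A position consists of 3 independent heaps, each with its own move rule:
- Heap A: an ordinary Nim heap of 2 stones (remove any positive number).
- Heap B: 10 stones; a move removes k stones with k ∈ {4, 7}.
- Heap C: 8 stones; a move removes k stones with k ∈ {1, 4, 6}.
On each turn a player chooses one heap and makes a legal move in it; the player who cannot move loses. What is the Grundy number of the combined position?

Heap A is a plain Nim heap of size 2, so its Grundy value is 2.
Build the Grundy sequence for heap B with g(k) = mex{g(k−s) : s ∈ {4, 7}, s ≤ k}:
k:     0  1  2  3  4  5  6  7  8  9 10
g(k):  0  0  0  0  1  1  1  1  2  2  2
So g(10) = 2.
For heap C, compute g(0), g(1), … with moves {1, 4, 6}:
k:     0  1  2  3  4  5  6  7  8
g(k):  0  1  0  1  2  0  1  0  1
So g(8) = 1.
The value of a disjunctive sum is the nim-sum of the parts.
Combined value = 2 XOR 2 XOR 1 = 1.

1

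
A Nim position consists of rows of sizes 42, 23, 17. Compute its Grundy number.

In binary:
  101010  (42)
  010111  (23)
  010001  (17)
  ------
  101100  (44)

44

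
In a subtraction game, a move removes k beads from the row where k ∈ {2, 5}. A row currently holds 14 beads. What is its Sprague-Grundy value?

0

Grundy values for subtraction set {2, 5}:
k:     0  1  2  3  4  5  6  7  8  9 10 11 12 13 14
g(k):  0  0  1  1  0  2  1  0  0  1  1  0  2  1  0
So g(14) = 0.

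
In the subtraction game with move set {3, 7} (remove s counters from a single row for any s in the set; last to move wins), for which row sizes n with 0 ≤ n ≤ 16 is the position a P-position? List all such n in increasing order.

0, 1, 2, 6, 10, 11, 12, 16

Grundy values for subtraction set {3, 7}:
k:     0  1  2  3  4  5  6  7  8  9 10 11 12 13 14 15 16
g(k):  0  0  0  1  1  1  0  2  2  1  0  0  0  1  1  1  0
The P-positions (g = 0) in 0..16 are 0, 1, 2, 6, 10, 11, 12, 16.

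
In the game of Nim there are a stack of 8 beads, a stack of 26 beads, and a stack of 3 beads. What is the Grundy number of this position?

Nim-sum: 8 XOR 26 XOR 3 = 17.

17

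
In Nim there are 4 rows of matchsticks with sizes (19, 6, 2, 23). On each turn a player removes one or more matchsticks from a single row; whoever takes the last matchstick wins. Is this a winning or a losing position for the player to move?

Losing position

Compute the nim-sum pairwise:
19 ⊕ 6 = 21
21 ⊕ 2 = 23
23 ⊕ 23 = 0
The nim-sum is 0, so this is a P-position: the player to move is in a losing position under optimal play.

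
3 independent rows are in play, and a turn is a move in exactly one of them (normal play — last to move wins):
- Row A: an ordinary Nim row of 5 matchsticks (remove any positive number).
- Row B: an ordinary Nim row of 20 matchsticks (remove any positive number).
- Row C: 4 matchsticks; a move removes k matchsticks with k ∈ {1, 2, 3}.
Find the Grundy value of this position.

17

Row A is a plain Nim row of size 5, so its Grundy value is 5.
Row B is a plain Nim row of size 20, so its Grundy value is 20.
For row C, compute g(0), g(1), … with moves {1, 2, 3}:
k:     0  1  2  3  4
g(k):  0  1  2  3  0
So g(4) = 0.
The value of a disjunctive sum is the nim-sum of the parts.
Combined value = 5 ⊕ 20 ⊕ 0 = 17.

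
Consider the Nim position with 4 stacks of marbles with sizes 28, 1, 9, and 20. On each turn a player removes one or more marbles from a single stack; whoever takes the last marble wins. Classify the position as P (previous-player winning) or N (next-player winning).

P-position

Write each in binary and XOR column by column:
  11100  (28)
  00001  (1)
  01001  (9)
  10100  (20)
  -----
  00000  (0)
The nim-sum is 0, so this is a P-position: the player to move is in a losing position under optimal play.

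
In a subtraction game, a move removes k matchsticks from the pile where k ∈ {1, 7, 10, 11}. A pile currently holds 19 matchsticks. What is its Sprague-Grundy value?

3

Build the Grundy sequence with g(k) = mex{g(k−s) : s ∈ {1, 7, 10, 11}, s ≤ k}:
k:     0  1  2  3  4  5  6  7  8  9 10 11 12 13 14 15 16 17 18 19
g(k):  0  1  0  1  0  1  0  1  0  1  2  3  2  3  2  3  2  3  2  3
So g(19) = 3.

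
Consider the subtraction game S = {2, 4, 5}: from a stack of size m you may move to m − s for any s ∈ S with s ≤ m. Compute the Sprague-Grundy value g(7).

0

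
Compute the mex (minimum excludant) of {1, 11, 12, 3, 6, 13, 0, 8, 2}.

The values 0, 1, 2, 3 are all present; 4 is the first non-negative integer missing from the set.

4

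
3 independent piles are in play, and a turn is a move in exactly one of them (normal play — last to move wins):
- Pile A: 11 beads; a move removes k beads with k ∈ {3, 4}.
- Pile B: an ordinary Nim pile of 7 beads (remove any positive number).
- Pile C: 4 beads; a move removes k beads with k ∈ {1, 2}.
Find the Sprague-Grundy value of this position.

7

For pile A, compute g(0), g(1), … with moves {3, 4}:
k:     0  1  2  3  4  5  6  7  8  9 10 11
g(k):  0  0  0  1  1  1  2  0  0  0  1  1
So g(11) = 1.
Pile B is a plain Nim pile of size 7, so its Grundy value is 7.
Grundy values for pile C (subtraction set {1, 2}):
g(0) = mex{} = 0
g(1) = mex{0} = 1
g(2) = mex{0,1} = 2
g(3) = mex{1,2} = 0
g(4) = mex{0,2} = 1
So g(4) = 1.
By the Sprague-Grundy theorem, the Grundy value of a sum of independent games is the XOR of the component values.
Combined value = 1 ⊕ 7 ⊕ 1 = 7.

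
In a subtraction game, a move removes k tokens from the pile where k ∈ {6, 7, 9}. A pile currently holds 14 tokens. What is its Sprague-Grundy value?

2

Build the Grundy sequence with g(k) = mex{g(k−s) : s ∈ {6, 7, 9}, s ≤ k}:
k:     0  1  2  3  4  5  6  7  8  9 10 11 12 13 14
g(k):  0  0  0  0  0  0  1  1  1  1  1  1  2  2  2
So g(14) = 2.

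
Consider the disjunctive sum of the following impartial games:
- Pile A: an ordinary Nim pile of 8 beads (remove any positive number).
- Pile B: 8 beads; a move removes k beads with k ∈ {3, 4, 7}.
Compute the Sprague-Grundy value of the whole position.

10

Pile A is a plain Nim pile of size 8, so its Grundy value is 8.
For pile B, compute g(0), g(1), … with moves {3, 4, 7}:
k:     0  1  2  3  4  5  6  7  8
g(k):  0  0  0  1  1  1  2  2  2
So g(8) = 2.
By the Sprague-Grundy theorem, the Grundy value of a sum of independent games is the XOR of the component values.
Combined value = 8 ⊕ 2 = 10.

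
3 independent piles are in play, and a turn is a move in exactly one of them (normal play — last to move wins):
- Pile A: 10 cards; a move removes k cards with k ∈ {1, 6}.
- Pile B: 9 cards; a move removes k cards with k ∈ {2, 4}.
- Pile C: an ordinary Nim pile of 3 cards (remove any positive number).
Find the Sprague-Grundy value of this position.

Grundy values for pile A (subtraction set {1, 6}):
k:     0  1  2  3  4  5  6  7  8  9 10
g(k):  0  1  0  1  0  1  2  0  1  0  1
So g(10) = 1.
Grundy values for pile B (subtraction set {2, 4}):
k:     0  1  2  3  4  5  6  7  8  9
g(k):  0  0  1  1  2  2  0  0  1  1
So g(9) = 1.
Pile C is a plain Nim pile of size 3, so its Grundy value is 3.
The value of a disjunctive sum is the nim-sum of the parts.
Combined value = 1 XOR 1 XOR 3 = 3.

3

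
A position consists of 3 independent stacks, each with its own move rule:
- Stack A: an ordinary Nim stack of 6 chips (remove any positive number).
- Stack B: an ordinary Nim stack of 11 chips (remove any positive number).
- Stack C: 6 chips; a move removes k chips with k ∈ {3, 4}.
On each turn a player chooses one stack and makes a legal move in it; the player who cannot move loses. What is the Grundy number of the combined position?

15

Stack A is a plain Nim stack of size 6, so its Grundy value is 6.
Stack B is a plain Nim stack of size 11, so its Grundy value is 11.
Build the Grundy sequence for stack C with g(k) = mex{g(k−s) : s ∈ {3, 4}, s ≤ k}:
g(0) = mex{} = 0
g(1) = mex{} = 0
g(2) = mex{} = 0
g(3) = mex{0} = 1
g(4) = mex{0} = 1
g(5) = mex{0} = 1
g(6) = mex{0,1} = 2
So g(6) = 2.
By the Sprague-Grundy theorem, the Grundy value of a sum of independent games is the XOR of the component values.
Combined value = 6 ⊕ 11 ⊕ 2 = 15.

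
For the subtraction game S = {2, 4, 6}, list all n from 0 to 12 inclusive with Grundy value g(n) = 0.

0, 1, 8, 9

Grundy values for subtraction set {2, 4, 6}:
g(0) = mex{} = 0
g(1) = mex{} = 0
g(2) = mex{0} = 1
g(3) = mex{0} = 1
g(4) = mex{0,1} = 2
g(5) = mex{0,1} = 2
g(6) = mex{0,1,2} = 3
g(7) = mex{0,1,2} = 3
g(8) = mex{1,2,3} = 0
g(9) = mex{1,2,3} = 0
g(10) = mex{0,2,3} = 1
g(11) = mex{0,2,3} = 1
g(12) = mex{0,1,3} = 2
The P-positions (g = 0) in 0..12 are 0, 1, 8, 9.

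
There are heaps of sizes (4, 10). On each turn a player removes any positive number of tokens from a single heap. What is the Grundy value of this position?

14

In binary:
  0100  (4)
  1010  (10)
  ----
  1110  (14)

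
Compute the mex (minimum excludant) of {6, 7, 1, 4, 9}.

0

0 is not in the set, so the mex is 0.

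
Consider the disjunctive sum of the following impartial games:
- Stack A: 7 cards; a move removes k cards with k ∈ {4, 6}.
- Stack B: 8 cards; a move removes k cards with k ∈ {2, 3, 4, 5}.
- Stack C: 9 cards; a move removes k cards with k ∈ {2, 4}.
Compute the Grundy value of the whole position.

0

Grundy values for stack A (subtraction set {4, 6}):
k:     0  1  2  3  4  5  6  7
g(k):  0  0  0  0  1  1  1  1
So g(7) = 1.
For stack B, compute g(0), g(1), … with moves {2, 3, 4, 5}:
g(0) = mex{} = 0
g(1) = mex{} = 0
g(2) = mex{0} = 1
g(3) = mex{0} = 1
g(4) = mex{0,1} = 2
g(5) = mex{0,1} = 2
g(6) = mex{0,1,2} = 3
g(7) = mex{1,2} = 0
g(8) = mex{1,2,3} = 0
So g(8) = 0.
Grundy values for stack C (subtraction set {2, 4}):
g(0) = mex{} = 0
g(1) = mex{} = 0
g(2) = mex{0} = 1
g(3) = mex{0} = 1
g(4) = mex{0,1} = 2
g(5) = mex{0,1} = 2
g(6) = mex{1,2} = 0
g(7) = mex{1,2} = 0
g(8) = mex{0,2} = 1
g(9) = mex{0,2} = 1
So g(9) = 1.
By the Sprague-Grundy theorem, the Grundy value of a sum of independent games is the XOR of the component values.
Combined value = 1 ⊕ 0 ⊕ 1 = 0.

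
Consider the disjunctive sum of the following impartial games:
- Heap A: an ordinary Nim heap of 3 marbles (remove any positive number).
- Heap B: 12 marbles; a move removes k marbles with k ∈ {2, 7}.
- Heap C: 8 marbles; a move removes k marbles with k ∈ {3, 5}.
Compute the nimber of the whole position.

2

Heap A is a plain Nim heap of size 3, so its Grundy value is 3.
Grundy values for heap B (subtraction set {2, 7}):
g(0) = mex{} = 0
g(1) = mex{} = 0
g(2) = mex{0} = 1
g(3) = mex{0} = 1
g(4) = mex{1} = 0
g(5) = mex{1} = 0
g(6) = mex{0} = 1
g(7) = mex{0} = 1
g(8) = mex{0,1} = 2
g(9) = mex{1} = 0
g(10) = mex{1,2} = 0
g(11) = mex{0} = 1
g(12) = mex{0} = 1
So g(12) = 1.
Build the Grundy sequence for heap C with g(k) = mex{g(k−s) : s ∈ {3, 5}, s ≤ k}:
k:     0  1  2  3  4  5  6  7  8
g(k):  0  0  0  1  1  1  2  2  0
So g(8) = 0.
By the Sprague-Grundy theorem, the Grundy value of a sum of independent games is the XOR of the component values.
Combined value = 3 ⊕ 1 ⊕ 0 = 2.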